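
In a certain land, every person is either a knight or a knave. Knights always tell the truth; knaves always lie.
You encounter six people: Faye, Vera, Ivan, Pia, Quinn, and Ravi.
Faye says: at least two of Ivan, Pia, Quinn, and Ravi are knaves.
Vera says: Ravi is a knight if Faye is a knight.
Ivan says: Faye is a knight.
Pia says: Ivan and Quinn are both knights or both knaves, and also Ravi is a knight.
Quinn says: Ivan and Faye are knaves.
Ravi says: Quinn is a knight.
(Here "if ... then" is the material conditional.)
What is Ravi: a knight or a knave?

Ravi is a knave.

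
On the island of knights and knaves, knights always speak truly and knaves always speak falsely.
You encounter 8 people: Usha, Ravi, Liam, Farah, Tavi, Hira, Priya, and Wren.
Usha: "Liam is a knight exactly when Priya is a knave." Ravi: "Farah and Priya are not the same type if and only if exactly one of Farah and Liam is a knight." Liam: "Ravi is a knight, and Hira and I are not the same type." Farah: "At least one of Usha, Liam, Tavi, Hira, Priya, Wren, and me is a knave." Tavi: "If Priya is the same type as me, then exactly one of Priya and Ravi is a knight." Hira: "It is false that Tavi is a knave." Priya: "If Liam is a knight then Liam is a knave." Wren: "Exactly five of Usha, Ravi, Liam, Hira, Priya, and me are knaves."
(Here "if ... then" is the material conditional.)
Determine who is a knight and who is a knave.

Usha is a knight, Ravi is a knave, Liam is a knave, Farah is a knight, Tavi is a knight, Hira is a knight, Priya is a knight, and Wren is a knave.

Usha (knight): "Liam is a knight exactly when Priya is a knave" — True. ✓
Ravi is a knave, and the claim "Farah and Priya are not the same type if and only if exactly one of Farah and Liam is a knight" is indeed false.
As a knave, Liam's statement "Ravi is a knight, and Hira and I are not the same type" should be false; it is.
Farah is a knight, and the claim "at least one of Usha, Liam, Tavi, Hira, Priya, Wren, and me is a knave" is indeed True.
Tavi is a knight, so "if Priya is the same type as me, then exactly one of Priya and Ravi is a knight" must be True — and it is.
As a knight, Hira's statement "it is false that Tavi is a knave" should be True; it is.
Priya is a knight; "if Liam is a knight then Liam is a knave" is True, as required.
Wren is a knave, and the claim "exactly five of Usha, Ravi, Liam, Hira, Priya, and me are knaves" is indeed false.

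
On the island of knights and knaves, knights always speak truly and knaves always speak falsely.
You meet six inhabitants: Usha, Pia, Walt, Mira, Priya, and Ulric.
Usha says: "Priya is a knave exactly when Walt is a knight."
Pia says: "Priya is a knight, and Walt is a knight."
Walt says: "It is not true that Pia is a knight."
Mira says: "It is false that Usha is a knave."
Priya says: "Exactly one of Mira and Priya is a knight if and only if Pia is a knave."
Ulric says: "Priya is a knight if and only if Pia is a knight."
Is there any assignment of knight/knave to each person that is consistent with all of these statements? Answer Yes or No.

No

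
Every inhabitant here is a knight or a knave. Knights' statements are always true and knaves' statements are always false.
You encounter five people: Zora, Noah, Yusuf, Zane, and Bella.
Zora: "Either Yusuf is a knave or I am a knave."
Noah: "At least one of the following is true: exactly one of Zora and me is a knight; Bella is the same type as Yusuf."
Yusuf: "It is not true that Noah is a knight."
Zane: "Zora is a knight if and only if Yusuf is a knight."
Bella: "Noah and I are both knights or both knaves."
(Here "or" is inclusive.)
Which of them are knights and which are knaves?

Zora is a knight, Noah is a knight, Yusuf is a knave, Zane is a knave, and Bella is a knave.

Zora (knight): "either Yusuf is a knave or I am a knave" — True. ✓
As a knight, Noah's statement "at least one of the following is true: exactly one of Zora and me is a knight; Bella is the same type as Yusuf" should be True; it is.
Yusuf is a knave, so "it is not true that Noah is a knight" must be false — and it is.
As a knave, Zane's statement "Zora is a knight if and only if Yusuf is a knight" should be false; it is.
As a knave, Bella's statement "Noah and I are both knights or both knaves" should be false; it is.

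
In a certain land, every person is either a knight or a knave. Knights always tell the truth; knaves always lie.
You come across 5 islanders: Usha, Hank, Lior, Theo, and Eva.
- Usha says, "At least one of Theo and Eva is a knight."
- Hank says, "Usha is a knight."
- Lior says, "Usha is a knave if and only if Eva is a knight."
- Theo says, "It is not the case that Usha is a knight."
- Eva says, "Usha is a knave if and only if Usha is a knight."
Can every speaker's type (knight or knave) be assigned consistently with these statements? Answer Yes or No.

No

Checking all 32 assignments, each has at least one speaker whose statement's truth value contradicts their type.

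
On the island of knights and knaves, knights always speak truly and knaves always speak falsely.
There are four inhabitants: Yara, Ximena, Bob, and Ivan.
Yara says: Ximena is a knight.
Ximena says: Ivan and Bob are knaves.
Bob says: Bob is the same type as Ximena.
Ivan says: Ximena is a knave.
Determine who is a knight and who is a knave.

Suppose Yara is a knave. Then Yara's statement "Ximena is a knight" would have to be false. Checking the 8 ways to assign the others, none is consistent with every speaker.
(For instance, with Ximena=knight, Bob=knave, Ivan=knave, Yara's claim "Ximena is a knight" comes out true where it would need to be false.)
So Yara must be a knight, making "Ximena is a knight" true. Taking Yara=knight, Ximena=knight, Bob=knave, Ivan=knave, each remaining statement checks out:
  Ximena (knight): "Ivan and Bob are knaves" — true. ✓
  Bob (knave): "Bob is the same type as Ximena" — false. ✓
  Ivan (knave): "Ximena is a knave" — false. ✓
This is the unique consistent assignment.

Yara is a knight, Ximena is a knight, Bob is a knave, and Ivan is a knave.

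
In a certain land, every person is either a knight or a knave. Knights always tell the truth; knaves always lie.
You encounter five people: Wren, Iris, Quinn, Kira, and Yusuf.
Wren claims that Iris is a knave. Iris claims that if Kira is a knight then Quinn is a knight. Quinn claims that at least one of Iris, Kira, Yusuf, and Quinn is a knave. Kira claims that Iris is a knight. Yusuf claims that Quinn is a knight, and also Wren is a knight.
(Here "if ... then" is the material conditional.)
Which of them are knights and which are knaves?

Wren is a knave; "Iris is a knave" is false, as required.
Iris is a knight; "if Kira is a knight then Quinn is a knight" is True, as required.
Since Quinn is a knight, "at least one of Iris, Kira, Yusuf, and Quinn is a knave" needs to be True, which holds.
As a knight, Kira's statement "Iris is a knight" should be True; it is.
Yusuf is a knave, and the claim "Quinn is a knight, and also Wren is a knight" is indeed false.

Wren is a knave, Iris is a knight, Quinn is a knight, Kira is a knight, and Yusuf is a knave.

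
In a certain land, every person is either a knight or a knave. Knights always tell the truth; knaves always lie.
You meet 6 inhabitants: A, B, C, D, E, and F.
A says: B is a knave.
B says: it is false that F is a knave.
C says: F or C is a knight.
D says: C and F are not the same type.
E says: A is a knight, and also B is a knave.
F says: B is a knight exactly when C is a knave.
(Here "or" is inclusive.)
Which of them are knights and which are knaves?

A is a knight, B is a knave, C is a knave, D is a knave, E is a knight, and F is a knave.

A (knight): "B is a knave" — true. ✓
B (knave): "it is false that F is a knave" — False. ✓
C is a knave, so "F or C is a knight" must be False — and it is.
D is a knave; "C and F are not the same type" is False, as required.
E is a knight, and the claim "A is a knight, and also B is a knave" is indeed true.
F is a knave, and the claim "B is a knight exactly when C is a knave" is indeed False.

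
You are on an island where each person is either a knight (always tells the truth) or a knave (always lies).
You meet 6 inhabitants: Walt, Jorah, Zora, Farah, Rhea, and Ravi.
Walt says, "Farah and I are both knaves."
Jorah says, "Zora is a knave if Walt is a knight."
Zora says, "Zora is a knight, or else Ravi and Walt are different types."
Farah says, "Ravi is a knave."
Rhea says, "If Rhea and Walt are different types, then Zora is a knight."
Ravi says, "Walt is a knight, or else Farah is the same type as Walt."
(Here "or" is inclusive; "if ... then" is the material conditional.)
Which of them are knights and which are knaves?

Walt is a knave, so "Farah and I are both knaves" must be False — and it is.
Jorah is a knight; "Zora is a knave if Walt is a knight" is True, as required.
Zora (knight): "Zora is a knight, or else Ravi and Walt are different types" — True. ✓
Farah is a knight, and the claim "Ravi is a knave" is indeed True.
Rhea is a knight; "if Rhea and Walt are different types, then Zora is a knight" is True, as required.
Ravi is a knave, and the claim "Walt is a knight, or else Farah is the same type as Walt" is indeed False.

Knights: Jorah, Zora, Farah, and Rhea. Knaves: Walt and Ravi.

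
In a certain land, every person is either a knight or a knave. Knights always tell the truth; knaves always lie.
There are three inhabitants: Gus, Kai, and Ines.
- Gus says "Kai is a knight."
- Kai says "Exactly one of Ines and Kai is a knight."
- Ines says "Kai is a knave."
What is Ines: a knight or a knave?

Ines is a knave.

Consistent assignments: {Gus=knight, Kai=knight, Ines=knave}
In every consistent assignment, Ines is a knave.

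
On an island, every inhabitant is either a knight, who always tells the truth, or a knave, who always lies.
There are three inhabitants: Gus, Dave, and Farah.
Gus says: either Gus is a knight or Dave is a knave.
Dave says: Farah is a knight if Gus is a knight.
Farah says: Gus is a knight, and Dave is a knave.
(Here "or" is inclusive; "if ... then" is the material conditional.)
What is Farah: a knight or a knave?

Farah is a knave.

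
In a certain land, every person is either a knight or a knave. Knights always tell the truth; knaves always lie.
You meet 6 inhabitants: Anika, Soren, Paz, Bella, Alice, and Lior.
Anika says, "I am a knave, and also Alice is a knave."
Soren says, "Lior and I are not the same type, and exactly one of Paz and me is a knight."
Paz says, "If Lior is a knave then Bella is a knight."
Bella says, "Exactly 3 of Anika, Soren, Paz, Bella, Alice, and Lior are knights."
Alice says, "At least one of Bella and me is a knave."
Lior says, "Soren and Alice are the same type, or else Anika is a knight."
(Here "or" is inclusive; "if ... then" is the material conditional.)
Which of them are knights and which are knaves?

Anika is a knave, Soren is a knave, Paz is a knave, Bella is a knave, Alice is a knight, and Lior is a knave.

Anika is a knave, so "I am a knave, and also Alice is a knave" must be False — and it is.
Soren (knave): "Lior and I are not the same type, and exactly one of Paz and me is a knight" — False. ✓
As a knave, Paz's statement "if Lior is a knave then Bella is a knight" should be False; it is.
Bella is a knave, and the claim "exactly 3 of Anika, Soren, Paz, Bella, Alice, and Lior are knights" is indeed False.
Alice is a knight, and the claim "at least one of Bella and me is a knave" is indeed True.
Lior is a knave, so "Soren and Alice are the same type, or else Anika is a knight" must be False — and it is.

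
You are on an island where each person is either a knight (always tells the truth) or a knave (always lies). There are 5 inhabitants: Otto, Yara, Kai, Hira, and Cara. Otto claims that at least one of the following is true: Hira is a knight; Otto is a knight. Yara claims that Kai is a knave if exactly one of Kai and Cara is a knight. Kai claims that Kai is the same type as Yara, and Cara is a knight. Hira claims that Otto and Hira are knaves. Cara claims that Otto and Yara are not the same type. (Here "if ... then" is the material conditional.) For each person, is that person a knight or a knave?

Otto is a knight, Yara is a knight, Kai is a knave, Hira is a knave, and Cara is a knave.

Otto is a knight; "at least one of the following is true: Hira is a knight; Otto is a knight" is true, as required.
Since Yara is a knight, "Kai is a knave if exactly one of Kai and Cara is a knight" needs to be true, which holds.
Kai is a knave, so "Kai is the same type as Yara, and Cara is a knight" must be False — and it is.
Since Hira is a knave, "Otto and Hira are knaves" needs to be False, which holds.
As a knave, Cara's statement "Otto and Yara are not the same type" should be False; it is.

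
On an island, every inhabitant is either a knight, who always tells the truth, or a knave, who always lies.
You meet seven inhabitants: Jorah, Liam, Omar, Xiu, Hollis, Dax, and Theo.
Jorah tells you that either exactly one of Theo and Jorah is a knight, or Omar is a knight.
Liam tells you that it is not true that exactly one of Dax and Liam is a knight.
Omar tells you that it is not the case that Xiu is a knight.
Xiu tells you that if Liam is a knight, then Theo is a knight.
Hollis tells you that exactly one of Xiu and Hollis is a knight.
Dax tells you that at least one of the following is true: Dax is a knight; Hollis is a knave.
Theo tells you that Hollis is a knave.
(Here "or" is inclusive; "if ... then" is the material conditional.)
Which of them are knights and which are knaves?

Jorah is a knight, and the claim "either exactly one of Theo and Jorah is a knight, or Omar is a knight" is indeed true.
Since Liam is a knight, "it is not true that exactly one of Dax and Liam is a knight" needs to be true, which holds.
Omar is a knight, and the claim "it is not the case that Xiu is a knight" is indeed true.
Xiu is a knave, so "if Liam is a knight, then Theo is a knight" must be False — and it is.
As a knight, Hollis's statement "exactly one of Xiu and Hollis is a knight" should be true; it is.
Dax is a knight, so "at least one of the following is true: Dax is a knight; Hollis is a knave" must be true — and it is.
Theo is a knave; "Hollis is a knave" is False, as required.

Knights: Jorah, Liam, Omar, Hollis, and Dax. Knaves: Xiu and Theo.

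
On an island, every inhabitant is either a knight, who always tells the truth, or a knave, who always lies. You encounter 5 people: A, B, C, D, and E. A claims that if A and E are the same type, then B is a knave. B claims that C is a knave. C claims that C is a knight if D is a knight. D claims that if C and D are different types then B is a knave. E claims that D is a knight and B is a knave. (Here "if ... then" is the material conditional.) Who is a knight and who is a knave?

As a knight, A's statement "if A and E are the same type, then B is a knave" should be True; it is.
B is a knave; "C is a knave" is False, as required.
As a knight, C's statement "C is a knight if D is a knight" should be True; it is.
D is a knight, so "if C and D are different types then B is a knave" must be True — and it is.
E is a knight, so "D is a knight and B is a knave" must be True — and it is.

A is a knight, B is a knave, C is a knight, D is a knight, and E is a knight.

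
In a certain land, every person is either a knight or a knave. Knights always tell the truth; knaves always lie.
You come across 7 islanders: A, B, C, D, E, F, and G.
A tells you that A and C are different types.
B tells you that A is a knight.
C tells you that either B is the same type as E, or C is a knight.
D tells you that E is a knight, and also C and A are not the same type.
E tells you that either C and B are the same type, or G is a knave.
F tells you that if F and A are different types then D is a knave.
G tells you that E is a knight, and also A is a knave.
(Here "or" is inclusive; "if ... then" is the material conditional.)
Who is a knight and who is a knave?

Since A is a knave, "A and C are different types" needs to be False, which holds.
B is a knave, and the claim "A is a knight" is indeed False.
As a knave, C's statement "either B is the same type as E, or C is a knight" should be False; it is.
As a knave, D's statement "E is a knight, and also C and A are not the same type" should be False; it is.
E is a knight; "either C and B are the same type, or G is a knave" is True, as required.
F is a knight, so "if F and A are different types then D is a knave" must be True — and it is.
G is a knight, so "E is a knight, and also A is a knave" must be True — and it is.

A is a knave, B is a knave, C is a knave, D is a knave, E is a knight, F is a knight, and G is a knight.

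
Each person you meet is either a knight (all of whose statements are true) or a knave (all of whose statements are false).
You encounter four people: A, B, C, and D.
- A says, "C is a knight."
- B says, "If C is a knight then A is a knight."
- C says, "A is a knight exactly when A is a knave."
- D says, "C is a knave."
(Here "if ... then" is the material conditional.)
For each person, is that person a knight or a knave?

A is a knave; "C is a knight" is false, as required.
As a knight, B's statement "if C is a knight then A is a knight" should be true; it is.
C is a knave, so "A is a knight exactly when A is a knave" must be false — and it is.
D is a knight, so "C is a knave" must be true — and it is.

Knights: B and D. Knaves: A and C.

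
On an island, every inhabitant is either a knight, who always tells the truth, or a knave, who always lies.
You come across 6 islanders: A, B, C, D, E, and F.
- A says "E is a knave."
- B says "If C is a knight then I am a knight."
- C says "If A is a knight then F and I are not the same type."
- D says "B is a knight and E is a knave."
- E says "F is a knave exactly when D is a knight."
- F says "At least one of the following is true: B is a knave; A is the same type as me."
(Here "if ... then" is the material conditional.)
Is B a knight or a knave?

B is a knave.

Consistent assignments: {A=knave, B=knave, C=knight, D=knave, E=knight, F=knight}
In every consistent assignment, B is a knave.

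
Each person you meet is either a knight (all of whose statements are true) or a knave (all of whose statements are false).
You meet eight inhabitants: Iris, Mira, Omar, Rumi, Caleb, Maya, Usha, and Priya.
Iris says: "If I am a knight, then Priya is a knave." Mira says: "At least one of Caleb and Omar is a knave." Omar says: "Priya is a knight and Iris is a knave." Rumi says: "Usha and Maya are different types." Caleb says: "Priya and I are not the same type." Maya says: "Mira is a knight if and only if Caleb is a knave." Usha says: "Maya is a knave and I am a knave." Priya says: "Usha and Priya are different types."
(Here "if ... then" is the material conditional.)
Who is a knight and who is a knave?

Knights: Iris, Mira, Rumi, and Maya. Knaves: Omar, Caleb, Usha, and Priya.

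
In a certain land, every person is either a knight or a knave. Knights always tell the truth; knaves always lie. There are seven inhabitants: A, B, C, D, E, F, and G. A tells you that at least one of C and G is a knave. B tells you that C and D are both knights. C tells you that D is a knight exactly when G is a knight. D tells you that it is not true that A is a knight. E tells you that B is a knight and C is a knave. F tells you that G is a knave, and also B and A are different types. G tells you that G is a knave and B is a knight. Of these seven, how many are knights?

3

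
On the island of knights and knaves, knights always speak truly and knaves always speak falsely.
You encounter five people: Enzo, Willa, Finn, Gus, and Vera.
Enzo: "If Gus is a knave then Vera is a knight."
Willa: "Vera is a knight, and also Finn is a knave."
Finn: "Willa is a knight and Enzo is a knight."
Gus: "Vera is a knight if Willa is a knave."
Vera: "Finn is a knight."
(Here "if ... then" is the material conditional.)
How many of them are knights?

0

The unique consistent assignment is Enzo=knave, Willa=knave, Finn=knave, Gus=knave, Vera=knave.
That has 0 knights.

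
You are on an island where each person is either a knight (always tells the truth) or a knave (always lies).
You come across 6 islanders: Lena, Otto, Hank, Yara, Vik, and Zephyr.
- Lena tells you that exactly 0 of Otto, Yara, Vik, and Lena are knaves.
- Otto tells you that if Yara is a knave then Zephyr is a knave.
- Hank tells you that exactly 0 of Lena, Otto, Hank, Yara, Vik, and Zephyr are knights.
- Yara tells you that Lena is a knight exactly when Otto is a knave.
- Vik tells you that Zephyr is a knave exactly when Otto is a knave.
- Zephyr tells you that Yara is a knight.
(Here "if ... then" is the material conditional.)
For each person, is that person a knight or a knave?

Lena is a knave, Otto is a knight, Hank is a knave, Yara is a knight, Vik is a knight, and Zephyr is a knight.

Lena (knave): "exactly 0 of Otto, Yara, Vik, and Lena are knaves" — False. ✓
Otto is a knight, so "if Yara is a knave then Zephyr is a knave" must be true — and it is.
Since Hank is a knave, "exactly 0 of Lena, Otto, Hank, Yara, Vik, and Zephyr are knights" needs to be False, which holds.
Yara is a knight, so "Lena is a knight exactly when Otto is a knave" must be true — and it is.
Vik (knight): "Zephyr is a knave exactly when Otto is a knave" — true. ✓
Zephyr is a knight; "Yara is a knight" is true, as required.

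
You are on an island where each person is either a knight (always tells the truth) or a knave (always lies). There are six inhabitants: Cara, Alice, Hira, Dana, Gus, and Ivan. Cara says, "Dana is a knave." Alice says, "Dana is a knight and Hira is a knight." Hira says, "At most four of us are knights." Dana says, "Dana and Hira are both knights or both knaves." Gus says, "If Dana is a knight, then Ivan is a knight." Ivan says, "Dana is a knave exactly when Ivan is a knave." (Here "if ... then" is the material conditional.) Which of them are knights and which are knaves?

Knights: Alice, Hira, and Dana. Knaves: Cara, Gus, and Ivan.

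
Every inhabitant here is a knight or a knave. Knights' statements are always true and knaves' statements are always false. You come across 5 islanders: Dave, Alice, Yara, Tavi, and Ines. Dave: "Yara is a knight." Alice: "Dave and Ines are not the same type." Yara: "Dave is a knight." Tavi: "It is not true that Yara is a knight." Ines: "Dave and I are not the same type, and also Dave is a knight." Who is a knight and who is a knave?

Knights: Tavi. Knaves: Dave, Alice, Yara, and Ines.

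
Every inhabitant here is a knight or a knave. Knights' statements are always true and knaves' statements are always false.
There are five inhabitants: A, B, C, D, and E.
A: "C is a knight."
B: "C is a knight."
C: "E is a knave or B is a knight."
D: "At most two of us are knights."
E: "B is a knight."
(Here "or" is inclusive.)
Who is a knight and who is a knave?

A is a knight, B is a knight, C is a knight, D is a knave, and E is a knight.

Suppose A is a knave. Then A's statement "C is a knight" would have to be false. Checking the 16 ways to assign the others, none is consistent with every speaker.
(For instance, with B=knight, C=knight, D=knave, E=knight, A's claim "C is a knight" comes out true where it would need to be false.)
So A must be a knight, making "C is a knight" true. Taking A=knight, B=knight, C=knight, D=knave, E=knight, each remaining statement checks out:
  B (knight): "C is a knight" — true. ✓
  C (knight): "E is a knave or B is a knight" — true. ✓
  D (knave): "at most two of us are knights" — false. ✓
  E (knight): "B is a knight" — true. ✓
This is the unique consistent assignment.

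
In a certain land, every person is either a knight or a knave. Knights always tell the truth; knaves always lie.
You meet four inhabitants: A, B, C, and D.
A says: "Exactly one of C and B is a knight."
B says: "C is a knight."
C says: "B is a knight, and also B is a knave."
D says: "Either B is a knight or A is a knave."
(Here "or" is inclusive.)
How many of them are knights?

1

The unique consistent assignment is A=knave, B=knave, C=knave, D=knight.
That has 1 knight.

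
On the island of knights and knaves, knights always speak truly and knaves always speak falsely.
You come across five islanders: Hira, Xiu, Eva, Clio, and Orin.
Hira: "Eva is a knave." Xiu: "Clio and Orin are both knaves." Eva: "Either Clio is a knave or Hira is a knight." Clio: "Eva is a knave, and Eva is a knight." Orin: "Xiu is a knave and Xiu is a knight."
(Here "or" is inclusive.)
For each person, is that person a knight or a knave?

Hira (knave): "Eva is a knave" — false. ✓
Xiu is a knight, and the claim "Clio and Orin are both knaves" is indeed true.
Eva (knight): "either Clio is a knave or Hira is a knight" — true. ✓
Clio is a knave; "Eva is a knave, and Eva is a knight" is false, as required.
Orin is a knave; "Xiu is a knave and Xiu is a knight" is false, as required.

Hira is a knave, Xiu is a knight, Eva is a knight, Clio is a knave, and Orin is a knave.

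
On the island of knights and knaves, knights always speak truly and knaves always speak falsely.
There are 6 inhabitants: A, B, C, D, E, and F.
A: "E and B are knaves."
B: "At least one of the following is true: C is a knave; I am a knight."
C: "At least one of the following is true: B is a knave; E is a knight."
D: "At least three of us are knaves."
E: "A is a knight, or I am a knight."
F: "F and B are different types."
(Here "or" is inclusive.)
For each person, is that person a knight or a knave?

Since A is a knave, "E and B are knaves" needs to be false, which holds.
Since B is a knave, "at least one of the following is true: C is a knave; I am a knight" needs to be false, which holds.
C is a knight, and the claim "at least one of the following is true: B is a knave; E is a knight" is indeed True.
D (knight): "at least three of us are knaves" — True. ✓
E is a knight; "A is a knight, or I am a knight" is True, as required.
F is a knave, so "F and B are different types" must be false — and it is.

A is a knave, B is a knave, C is a knight, D is a knight, E is a knight, and F is a knave.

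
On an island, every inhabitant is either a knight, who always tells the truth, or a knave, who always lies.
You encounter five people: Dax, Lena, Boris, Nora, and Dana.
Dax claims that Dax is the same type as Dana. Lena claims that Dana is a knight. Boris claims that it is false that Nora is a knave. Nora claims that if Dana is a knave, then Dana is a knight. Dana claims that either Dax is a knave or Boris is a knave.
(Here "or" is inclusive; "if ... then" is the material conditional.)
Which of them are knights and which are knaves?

Dax is a knave, Lena is a knight, Boris is a knight, Nora is a knight, and Dana is a knight.

Suppose Dax is a knight. Then Dax's statement "Dax is the same type as Dana" would have to be true. Checking the 16 ways to assign the others, none is consistent with every speaker.
(For instance, with Lena=knight, Boris=knight, Nora=knight, Dana=knight, Dana's claim "either Dax is a knave or Boris is a knave" comes out false where it would need to be true.)
So Dax must be a knave, making "Dax is the same type as Dana" false. Taking Dax=knave, Lena=knight, Boris=knight, Nora=knight, Dana=knight, each remaining statement checks out:
  Lena (knight): "Dana is a knight" — true. ✓
  Boris (knight): "it is false that Nora is a knave" — true. ✓
  Nora (knight): "if Dana is a knave, then Dana is a knight" — true. ✓
  Dana (knight): "either Dax is a knave or Boris is a knave" — true. ✓
This is the unique consistent assignment.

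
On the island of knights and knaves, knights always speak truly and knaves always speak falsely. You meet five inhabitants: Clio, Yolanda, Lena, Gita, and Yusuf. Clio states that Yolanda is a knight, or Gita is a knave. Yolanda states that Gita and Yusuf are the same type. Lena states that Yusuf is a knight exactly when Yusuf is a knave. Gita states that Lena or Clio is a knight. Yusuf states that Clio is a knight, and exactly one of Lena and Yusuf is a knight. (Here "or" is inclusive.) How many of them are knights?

4

The unique consistent assignment is Clio=knight, Yolanda=knight, Lena=knave, Gita=knight, Yusuf=knight.
That has 4 knights.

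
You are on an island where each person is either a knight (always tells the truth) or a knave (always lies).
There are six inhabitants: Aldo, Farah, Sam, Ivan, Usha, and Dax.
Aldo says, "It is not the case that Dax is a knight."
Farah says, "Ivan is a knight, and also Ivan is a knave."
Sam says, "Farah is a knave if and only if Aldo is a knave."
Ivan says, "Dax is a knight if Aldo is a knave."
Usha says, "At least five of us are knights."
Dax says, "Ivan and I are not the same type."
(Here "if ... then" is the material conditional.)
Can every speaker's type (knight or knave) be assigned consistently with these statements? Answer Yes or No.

No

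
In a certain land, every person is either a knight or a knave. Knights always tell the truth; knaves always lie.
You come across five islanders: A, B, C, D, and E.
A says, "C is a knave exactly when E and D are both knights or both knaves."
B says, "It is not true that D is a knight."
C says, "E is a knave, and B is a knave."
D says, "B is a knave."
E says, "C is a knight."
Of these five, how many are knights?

2

The unique consistent assignment is A=knight, B=knight, C=knave, D=knave, E=knave.
That has 2 knights.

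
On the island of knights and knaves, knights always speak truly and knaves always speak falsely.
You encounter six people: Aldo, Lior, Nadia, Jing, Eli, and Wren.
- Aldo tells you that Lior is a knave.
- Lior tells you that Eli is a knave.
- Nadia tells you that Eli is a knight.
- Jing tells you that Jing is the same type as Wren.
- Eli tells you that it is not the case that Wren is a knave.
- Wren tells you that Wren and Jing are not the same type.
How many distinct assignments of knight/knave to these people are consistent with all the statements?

1

Consistent assignments:
  Aldo=knight, Lior=knave, Nadia=knight, Jing=knave, Eli=knight, Wren=knight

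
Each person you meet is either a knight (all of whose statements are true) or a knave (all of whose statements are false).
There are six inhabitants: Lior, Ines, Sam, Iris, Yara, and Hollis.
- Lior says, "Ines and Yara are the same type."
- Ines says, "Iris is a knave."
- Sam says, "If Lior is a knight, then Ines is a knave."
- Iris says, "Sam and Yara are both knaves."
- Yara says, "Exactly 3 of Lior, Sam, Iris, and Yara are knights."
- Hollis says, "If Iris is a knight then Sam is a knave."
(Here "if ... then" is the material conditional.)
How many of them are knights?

The unique consistent assignment is Lior=knave, Ines=knight, Sam=knight, Iris=knave, Yara=knave, Hollis=knight.
That has 3 knights.

3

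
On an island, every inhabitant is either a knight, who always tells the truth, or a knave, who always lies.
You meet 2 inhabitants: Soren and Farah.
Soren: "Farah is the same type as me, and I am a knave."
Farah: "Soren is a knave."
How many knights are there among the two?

1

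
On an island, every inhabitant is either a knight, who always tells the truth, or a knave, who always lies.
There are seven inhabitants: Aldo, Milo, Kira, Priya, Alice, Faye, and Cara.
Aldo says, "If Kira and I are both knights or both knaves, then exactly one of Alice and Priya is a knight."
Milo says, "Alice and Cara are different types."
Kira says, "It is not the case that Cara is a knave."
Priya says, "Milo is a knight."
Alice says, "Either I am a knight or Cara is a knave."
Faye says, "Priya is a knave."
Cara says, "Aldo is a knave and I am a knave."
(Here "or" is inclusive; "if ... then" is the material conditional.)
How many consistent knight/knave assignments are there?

1

Consistent assignments:
  Aldo=knight, Milo=knight, Kira=knave, Priya=knight, Alice=knight, Faye=knave, Cara=knave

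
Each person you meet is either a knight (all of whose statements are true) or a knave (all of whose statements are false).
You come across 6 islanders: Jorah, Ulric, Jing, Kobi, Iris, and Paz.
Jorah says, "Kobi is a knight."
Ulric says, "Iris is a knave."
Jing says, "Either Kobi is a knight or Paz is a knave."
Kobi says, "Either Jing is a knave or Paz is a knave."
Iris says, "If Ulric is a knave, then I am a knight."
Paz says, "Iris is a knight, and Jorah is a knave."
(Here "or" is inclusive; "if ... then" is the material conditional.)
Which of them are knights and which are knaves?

Jorah is a knight, Ulric is a knave, Jing is a knight, Kobi is a knight, Iris is a knight, and Paz is a knave.

Since Jorah is a knight, "Kobi is a knight" needs to be True, which holds.
Ulric is a knave; "Iris is a knave" is false, as required.
Jing is a knight, and the claim "either Kobi is a knight or Paz is a knave" is indeed True.
Since Kobi is a knight, "either Jing is a knave or Paz is a knave" needs to be True, which holds.
Iris is a knight, so "if Ulric is a knave, then I am a knight" must be True — and it is.
Since Paz is a knave, "Iris is a knight, and Jorah is a knave" needs to be false, which holds.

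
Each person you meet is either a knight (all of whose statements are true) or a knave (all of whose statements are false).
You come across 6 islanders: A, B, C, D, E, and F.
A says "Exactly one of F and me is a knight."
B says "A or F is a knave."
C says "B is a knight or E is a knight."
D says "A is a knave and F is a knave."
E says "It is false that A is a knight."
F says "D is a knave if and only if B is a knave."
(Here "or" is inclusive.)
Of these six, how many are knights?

The unique consistent assignment is A=knight, B=knight, C=knight, D=knave, E=knave, F=knave.
That has 3 knights.

3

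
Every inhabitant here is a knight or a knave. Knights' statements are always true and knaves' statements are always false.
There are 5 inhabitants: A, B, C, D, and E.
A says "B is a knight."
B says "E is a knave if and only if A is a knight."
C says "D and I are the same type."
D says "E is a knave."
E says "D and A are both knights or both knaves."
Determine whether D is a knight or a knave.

D is a knight.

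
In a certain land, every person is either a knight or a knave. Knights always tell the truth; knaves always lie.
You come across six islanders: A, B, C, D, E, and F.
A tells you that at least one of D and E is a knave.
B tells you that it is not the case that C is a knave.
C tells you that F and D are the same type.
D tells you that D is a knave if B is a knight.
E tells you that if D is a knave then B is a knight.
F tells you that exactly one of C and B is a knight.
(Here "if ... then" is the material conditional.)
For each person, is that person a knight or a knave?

Knights: D and E. Knaves: A, B, C, and F.

A is a knave; "at least one of D and E is a knave" is False, as required.
B is a knave, so "it is not the case that C is a knave" must be False — and it is.
C (knave): "F and D are the same type" — False. ✓
D is a knight, so "D is a knave if B is a knight" must be true — and it is.
As a knight, E's statement "if D is a knave then B is a knight" should be true; it is.
F (knave): "exactly one of C and B is a knight" — False. ✓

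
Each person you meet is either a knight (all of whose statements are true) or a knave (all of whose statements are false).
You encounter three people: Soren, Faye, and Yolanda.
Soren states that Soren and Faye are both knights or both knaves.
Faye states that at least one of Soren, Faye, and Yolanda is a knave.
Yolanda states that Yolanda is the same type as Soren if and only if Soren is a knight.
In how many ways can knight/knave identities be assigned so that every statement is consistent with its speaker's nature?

3

Consistent assignments:
  Soren=knight, Faye=knight, Yolanda=knave
  Soren=knave, Faye=knight, Yolanda=knight
  Soren=knave, Faye=knight, Yolanda=knave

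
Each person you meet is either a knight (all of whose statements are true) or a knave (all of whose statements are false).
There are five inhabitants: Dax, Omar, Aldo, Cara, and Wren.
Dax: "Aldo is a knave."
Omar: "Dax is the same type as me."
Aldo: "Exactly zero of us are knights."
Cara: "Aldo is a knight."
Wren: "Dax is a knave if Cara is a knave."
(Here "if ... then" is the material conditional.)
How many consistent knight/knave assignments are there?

2

Consistent assignments:
  Dax=knight, Omar=knight, Aldo=knave, Cara=knave, Wren=knave
  Dax=knight, Omar=knave, Aldo=knave, Cara=knave, Wren=knave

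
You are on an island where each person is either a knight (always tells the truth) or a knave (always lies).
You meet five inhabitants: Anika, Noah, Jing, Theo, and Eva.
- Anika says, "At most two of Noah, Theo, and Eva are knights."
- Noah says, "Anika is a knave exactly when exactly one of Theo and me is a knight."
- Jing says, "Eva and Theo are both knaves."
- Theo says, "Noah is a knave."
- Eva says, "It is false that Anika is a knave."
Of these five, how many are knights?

3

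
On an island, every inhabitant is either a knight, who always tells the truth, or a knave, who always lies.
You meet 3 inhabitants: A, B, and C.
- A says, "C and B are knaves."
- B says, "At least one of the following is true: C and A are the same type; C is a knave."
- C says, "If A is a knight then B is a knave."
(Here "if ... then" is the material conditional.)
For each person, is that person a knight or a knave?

A is a knave, B is a knave, and C is a knight.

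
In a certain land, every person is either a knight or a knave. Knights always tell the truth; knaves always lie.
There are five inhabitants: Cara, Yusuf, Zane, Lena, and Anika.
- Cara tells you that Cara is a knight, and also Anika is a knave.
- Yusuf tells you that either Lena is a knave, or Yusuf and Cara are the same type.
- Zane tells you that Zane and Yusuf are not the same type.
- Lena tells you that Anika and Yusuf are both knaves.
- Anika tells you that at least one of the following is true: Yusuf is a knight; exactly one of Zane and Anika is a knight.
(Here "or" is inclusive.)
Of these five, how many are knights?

2

The unique consistent assignment is Cara=knight, Yusuf=knave, Zane=knave, Lena=knight, Anika=knave.
That has 2 knights.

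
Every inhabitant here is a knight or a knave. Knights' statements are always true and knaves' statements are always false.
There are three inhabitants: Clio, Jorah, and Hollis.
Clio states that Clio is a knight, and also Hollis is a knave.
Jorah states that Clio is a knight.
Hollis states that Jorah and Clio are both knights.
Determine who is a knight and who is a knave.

Clio is a knave, Jorah is a knave, and Hollis is a knave.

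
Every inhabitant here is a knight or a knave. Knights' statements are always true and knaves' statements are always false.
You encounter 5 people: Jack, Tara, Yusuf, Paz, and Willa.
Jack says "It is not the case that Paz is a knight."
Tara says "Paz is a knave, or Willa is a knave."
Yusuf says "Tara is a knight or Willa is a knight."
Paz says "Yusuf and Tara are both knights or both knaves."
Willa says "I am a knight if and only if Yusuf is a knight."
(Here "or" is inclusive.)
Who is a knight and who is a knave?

Knights: Tara, Yusuf, and Paz. Knaves: Jack and Willa.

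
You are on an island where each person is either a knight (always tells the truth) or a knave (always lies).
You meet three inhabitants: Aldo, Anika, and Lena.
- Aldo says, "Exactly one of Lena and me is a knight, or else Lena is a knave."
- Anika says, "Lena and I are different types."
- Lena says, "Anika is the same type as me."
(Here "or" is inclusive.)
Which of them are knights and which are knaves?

Aldo is a knight, Anika is a knight, and Lena is a knave.

As a knight, Aldo's statement "exactly one of Lena and me is a knight, or else Lena is a knave" should be True; it is.
Anika is a knight, so "Lena and I are different types" must be True — and it is.
Since Lena is a knave, "Anika is the same type as me" needs to be false, which holds.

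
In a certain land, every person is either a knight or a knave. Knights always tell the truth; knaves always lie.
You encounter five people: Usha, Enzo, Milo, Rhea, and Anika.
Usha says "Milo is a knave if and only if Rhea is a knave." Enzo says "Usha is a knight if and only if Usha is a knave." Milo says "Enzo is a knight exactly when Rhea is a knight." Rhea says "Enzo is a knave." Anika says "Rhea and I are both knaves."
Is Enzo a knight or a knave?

Enzo is a knave.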